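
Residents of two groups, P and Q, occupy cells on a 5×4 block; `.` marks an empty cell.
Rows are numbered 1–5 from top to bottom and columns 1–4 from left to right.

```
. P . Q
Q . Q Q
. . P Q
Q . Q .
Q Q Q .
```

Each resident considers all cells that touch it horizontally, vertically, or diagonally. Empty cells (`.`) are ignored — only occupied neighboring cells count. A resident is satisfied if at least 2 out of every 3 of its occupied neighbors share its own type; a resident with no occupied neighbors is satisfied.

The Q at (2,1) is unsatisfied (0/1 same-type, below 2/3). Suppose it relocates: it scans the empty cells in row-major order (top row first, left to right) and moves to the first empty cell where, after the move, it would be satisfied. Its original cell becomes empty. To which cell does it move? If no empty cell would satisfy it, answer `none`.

(1,3)

Vacating (2,1). Empty cells in order:
  (1,1): 0/1 same-type → still unsatisfied.
  (1,3): 3/4 same-type → satisfied — stop here.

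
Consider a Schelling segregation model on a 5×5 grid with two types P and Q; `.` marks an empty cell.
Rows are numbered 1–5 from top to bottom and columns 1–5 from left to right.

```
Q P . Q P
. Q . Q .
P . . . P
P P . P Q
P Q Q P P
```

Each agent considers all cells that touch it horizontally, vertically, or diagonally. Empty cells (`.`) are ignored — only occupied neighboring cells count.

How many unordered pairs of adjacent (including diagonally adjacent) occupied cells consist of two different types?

Scan each occupied cell's neighbors to the right and below (and the two forward diagonals) so each pair is counted once.
From row 1: 4 unlike of 6 pairs (running 4/6).
From row 2: 2 unlike of 2 pairs (running 6/8).
From row 3: 1 unlike of 4 pairs (running 7/12).
From row 4: 7 unlike of 12 pairs (running 14/24).
From row 5: 2 unlike of 4 pairs (running 16/28).
Total adjacent occupied pairs: 28; unlike-type pairs: 16.

16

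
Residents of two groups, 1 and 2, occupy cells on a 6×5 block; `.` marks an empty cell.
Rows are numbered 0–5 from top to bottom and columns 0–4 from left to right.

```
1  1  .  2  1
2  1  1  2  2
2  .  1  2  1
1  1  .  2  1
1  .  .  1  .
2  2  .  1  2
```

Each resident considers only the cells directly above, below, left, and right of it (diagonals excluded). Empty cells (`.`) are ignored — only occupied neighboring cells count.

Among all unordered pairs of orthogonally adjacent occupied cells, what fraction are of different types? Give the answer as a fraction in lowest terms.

Scan each occupied cell's neighbors to the right and below so each pair is counted once.
Row 0: 1(0,0)–1(0,1)= 1(0,0)–2(1,0)≠ 1(0,1)–1(1,1)= 2(0,3)–1(0,4)≠ 2(0,3)–2(1,3)= 1(0,4)–2(1,4)≠  → 3/6 unlike.
Row 1: 2(1,0)–1(1,1)≠ 2(1,0)–2(2,0)= 1(1,1)–1(1,2)= 1(1,2)–2(1,3)≠ 1(1,2)–1(2,2)= 2(1,3)–2(1,4)= 2(1,3)–2(2,3)= 2(1,4)–1(2,4)≠  → 3/8 unlike.
Row 2: 2(2,0)–1(3,0)≠ 1(2,2)–2(2,3)≠ 2(2,3)–1(2,4)≠ 2(2,3)–2(3,3)= 1(2,4)–1(3,4)=  → 3/5 unlike.
Row 3: 1(3,0)–1(3,1)= 1(3,0)–1(4,0)= 2(3,3)–1(3,4)≠ 2(3,3)–1(4,3)≠  → 2/4 unlike.
Row 4: 1(4,0)–2(5,0)≠ 1(4,3)–1(5,3)=  → 1/2 unlike.
Row 5: 2(5,0)–2(5,1)= 1(5,3)–2(5,4)≠  → 1/2 unlike.
Total adjacent occupied pairs: 27; unlike-type pairs: 13.
13/27 is already in lowest terms.

13/27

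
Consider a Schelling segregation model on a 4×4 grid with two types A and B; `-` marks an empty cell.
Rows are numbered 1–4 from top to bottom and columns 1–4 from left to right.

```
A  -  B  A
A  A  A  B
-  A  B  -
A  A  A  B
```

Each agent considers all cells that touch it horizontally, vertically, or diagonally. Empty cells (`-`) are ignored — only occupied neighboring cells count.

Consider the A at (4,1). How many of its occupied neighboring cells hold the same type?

2

Occupied neighbors of (4,1): (3,2)=A, (4,2)=A.
Same type (A): 2 of 2.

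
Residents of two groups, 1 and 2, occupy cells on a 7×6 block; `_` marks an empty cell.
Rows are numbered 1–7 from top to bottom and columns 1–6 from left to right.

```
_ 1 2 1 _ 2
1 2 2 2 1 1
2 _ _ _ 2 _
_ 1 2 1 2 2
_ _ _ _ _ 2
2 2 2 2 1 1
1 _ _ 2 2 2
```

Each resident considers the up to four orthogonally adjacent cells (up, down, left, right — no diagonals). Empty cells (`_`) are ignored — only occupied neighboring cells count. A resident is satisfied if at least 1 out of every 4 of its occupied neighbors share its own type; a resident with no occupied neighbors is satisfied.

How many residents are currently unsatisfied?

9

Row 1: (1,2)1 0/2 unhappy · (1,3)2 1/3 ok · (1,4)1 0/2 unhappy · (1,6)2 0/1 unhappy
Row 2: (2,1)1 0/2 unhappy · (2,2)2 1/3 ok · (2,3)2 3/3 ok · (2,4)2 1/3 ok · (2,5)1 1/3 ok · (2,6)1 1/2 ok
Row 3: (3,1)2 0/1 unhappy · (3,5)2 1/2 ok
Row 4: (4,2)1 0/1 unhappy · (4,3)2 0/2 unhappy · (4,4)1 0/2 unhappy · (4,5)2 2/3 ok · (4,6)2 2/2 ok
Row 5: (5,6)2 1/2 ok
Row 6: (6,1)2 1/2 ok · (6,2)2 2/2 ok · (6,3)2 2/2 ok · (6,4)2 2/3 ok · (6,5)1 1/3 ok · (6,6)1 1/3 ok
Row 7: (7,1)1 0/1 unhappy · (7,4)2 2/2 ok · (7,5)2 2/3 ok · (7,6)2 1/2 ok
Unsatisfied: (1,2), (1,4), (1,6), (2,1), (3,1), (4,2), (4,3), (4,4), (7,1) — 9 in total.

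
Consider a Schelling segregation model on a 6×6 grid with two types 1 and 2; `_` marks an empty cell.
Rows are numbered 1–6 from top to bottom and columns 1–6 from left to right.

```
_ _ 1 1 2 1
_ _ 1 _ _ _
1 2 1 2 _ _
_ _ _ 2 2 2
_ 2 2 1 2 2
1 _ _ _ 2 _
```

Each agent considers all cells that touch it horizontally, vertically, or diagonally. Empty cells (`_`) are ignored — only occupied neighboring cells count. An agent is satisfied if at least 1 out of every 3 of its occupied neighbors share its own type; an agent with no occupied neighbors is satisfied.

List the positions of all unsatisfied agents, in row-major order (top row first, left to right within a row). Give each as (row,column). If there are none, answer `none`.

Row 1: (1,3)1 2/2 ok · (1,4)1 2/3 ok · (1,5)2 0/2 unhappy · (1,6)1 0/1 unhappy
Row 2: (2,3)1 3/5 ok
Row 3: (3,1)1 0/1 unhappy · (3,2)2 0/3 unhappy · (3,3)1 1/4 unhappy · (3,4)2 2/4 ok
Row 4: (4,4)2 4/6 ok · (4,5)2 5/6 ok · (4,6)2 3/3 ok
Row 5: (5,2)2 1/2 ok · (5,3)2 2/3 ok · (5,4)1 0/5 unhappy · (5,5)2 5/6 ok · (5,6)2 4/4 ok
Row 6: (6,1)1 0/1 unhappy · (6,5)2 2/3 ok

(1,5), (1,6), (3,1), (3,2), (3,3), (5,4), (6,1)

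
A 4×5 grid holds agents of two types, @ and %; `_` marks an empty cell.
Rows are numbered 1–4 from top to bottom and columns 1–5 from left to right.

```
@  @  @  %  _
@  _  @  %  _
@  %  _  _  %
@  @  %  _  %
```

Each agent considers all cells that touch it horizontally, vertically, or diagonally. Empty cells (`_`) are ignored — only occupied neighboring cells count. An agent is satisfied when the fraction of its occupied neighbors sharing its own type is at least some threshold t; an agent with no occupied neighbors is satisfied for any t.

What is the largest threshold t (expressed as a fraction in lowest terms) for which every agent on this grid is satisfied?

Row 1: (1,1)@ 2/2 · (1,2)@ 4/4 · (1,3)@ 2/4 · (1,4)% 1/3
Row 2: (2,1)@ 3/4 · (2,3)@ 2/5 · (2,4)% 2/4
Row 3: (3,1)@ 3/4 · (3,2)% 1/6 · (3,5)% 2/2
Row 4: (4,1)@ 2/3 · (4,2)@ 2/4 · (4,3)% 1/2 · (4,5)% 1/1
The smallest same-type fraction is 1/6 at (3,2), which reduces to 1/6. Any threshold above that leaves this agent unsatisfied.

1/6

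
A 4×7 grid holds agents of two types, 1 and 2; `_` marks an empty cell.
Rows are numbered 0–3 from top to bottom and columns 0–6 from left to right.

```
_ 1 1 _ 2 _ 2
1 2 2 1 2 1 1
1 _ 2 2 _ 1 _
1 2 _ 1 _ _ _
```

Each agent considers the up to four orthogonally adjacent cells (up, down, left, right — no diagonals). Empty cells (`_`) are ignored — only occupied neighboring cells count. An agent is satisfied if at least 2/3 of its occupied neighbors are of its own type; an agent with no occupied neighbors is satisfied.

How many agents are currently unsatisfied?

(0,1)1 1/2 ✗
(0,2)1 1/2 ✗
(0,4)2 1/1 ✓
(0,6)2 0/1 ✗
(1,0)1 1/2 ✗
(1,1)2 1/3 ✗
(1,2)2 2/4 ✗
(1,3)1 0/3 ✗
(1,4)2 1/3 ✗
(1,5)1 2/3 ✓
(1,6)1 1/2 ✗
(2,0)1 2/2 ✓
(2,2)2 2/2 ✓
(2,3)2 1/3 ✗
(2,5)1 1/1 ✓
(3,0)1 1/2 ✗
(3,1)2 0/1 ✗
(3,3)1 0/1 ✗
Unsatisfied: (0,1), (0,2), (0,6), (1,0), (1,1), (1,2), (1,3), (1,4), (1,6), (2,3), (3,0), (3,1), (3,3) — 13 in total.

13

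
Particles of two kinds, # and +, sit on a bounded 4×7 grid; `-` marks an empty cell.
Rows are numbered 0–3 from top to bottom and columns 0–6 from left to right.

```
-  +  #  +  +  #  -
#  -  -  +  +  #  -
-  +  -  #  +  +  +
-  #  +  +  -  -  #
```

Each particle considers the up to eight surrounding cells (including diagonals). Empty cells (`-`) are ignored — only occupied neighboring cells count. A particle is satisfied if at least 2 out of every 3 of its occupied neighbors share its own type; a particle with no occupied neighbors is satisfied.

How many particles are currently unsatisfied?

(0,1)+ 0/2 ✗
(0,2)# 0/3 ✗
(0,3)+ 3/4 ✓
(0,4)+ 3/5 ✗
(0,5)# 1/3 ✗
(1,0)# 0/2 ✗
(1,3)+ 4/6 ✓
(1,4)+ 5/8 ✗
(1,5)# 1/6 ✗
(2,1)+ 1/3 ✗
(2,3)# 0/5 ✗
(2,4)+ 4/6 ✓
(2,5)+ 3/5 ✗
(2,6)+ 1/3 ✗
(3,1)# 0/2 ✗
(3,2)+ 2/4 ✗
(3,3)+ 2/3 ✓
(3,6)# 0/2 ✗
Unsatisfied: (0,1), (0,2), (0,4), (0,5), (1,0), (1,4), (1,5), (2,1), (2,3), (2,5), (2,6), (3,1), (3,2), (3,6) — 14 in total.

14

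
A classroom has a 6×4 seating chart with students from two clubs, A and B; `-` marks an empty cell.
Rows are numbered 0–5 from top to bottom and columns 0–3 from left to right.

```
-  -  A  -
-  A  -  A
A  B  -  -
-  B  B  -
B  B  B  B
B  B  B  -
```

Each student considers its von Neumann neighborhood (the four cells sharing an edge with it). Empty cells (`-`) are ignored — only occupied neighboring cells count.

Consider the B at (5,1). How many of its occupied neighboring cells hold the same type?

Occupied neighbors of (5,1): (4,1)=B, (5,0)=B, (5,2)=B.
Same type (B): 3 of 3.

3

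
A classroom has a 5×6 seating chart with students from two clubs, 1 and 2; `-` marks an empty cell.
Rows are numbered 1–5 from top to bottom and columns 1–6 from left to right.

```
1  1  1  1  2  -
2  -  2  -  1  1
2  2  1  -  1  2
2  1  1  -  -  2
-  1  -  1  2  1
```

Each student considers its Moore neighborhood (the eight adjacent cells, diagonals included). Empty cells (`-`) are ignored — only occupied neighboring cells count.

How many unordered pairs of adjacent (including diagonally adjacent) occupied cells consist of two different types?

Scan each occupied cell's neighbors to the right and below (and the two forward diagonals) so each pair is counted once.
From row 1: 8 unlike of 12 pairs (running 8/12).
From row 2: 3 unlike of 9 pairs (running 11/21).
From row 3: 6 unlike of 12 pairs (running 17/33).
From row 4: 3 unlike of 8 pairs (running 20/41).
From row 5: 2 unlike of 2 pairs (running 22/43).
Total adjacent occupied pairs: 43; unlike-type pairs: 22.

22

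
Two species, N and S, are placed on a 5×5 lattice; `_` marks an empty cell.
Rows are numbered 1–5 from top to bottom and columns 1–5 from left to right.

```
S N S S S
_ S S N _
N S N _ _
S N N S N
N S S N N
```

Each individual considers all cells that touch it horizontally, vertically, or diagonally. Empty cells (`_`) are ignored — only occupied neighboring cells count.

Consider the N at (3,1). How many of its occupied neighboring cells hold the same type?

Occupied neighbors of (3,1): (2,2)=S, (3,2)=S, (4,1)=S, (4,2)=N.
Same type (N): 1 of 4.

1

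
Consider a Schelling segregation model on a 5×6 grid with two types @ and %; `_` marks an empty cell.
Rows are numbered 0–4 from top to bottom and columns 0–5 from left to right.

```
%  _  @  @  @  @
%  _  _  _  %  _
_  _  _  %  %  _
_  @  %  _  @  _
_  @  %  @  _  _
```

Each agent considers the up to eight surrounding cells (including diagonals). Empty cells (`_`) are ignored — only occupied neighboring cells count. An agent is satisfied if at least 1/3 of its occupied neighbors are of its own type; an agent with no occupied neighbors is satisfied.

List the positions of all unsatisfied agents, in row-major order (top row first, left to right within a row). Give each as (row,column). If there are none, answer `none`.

Row 0: (0,0)% 1/1 ✓ · (0,2)@ 1/1 ✓ · (0,3)@ 2/3 ✓ · (0,4)@ 2/3 ✓ · (0,5)@ 1/2 ✓
Row 1: (1,0)% 1/1 ✓ · (1,4)% 2/5 ✓
Row 2: (2,3)% 3/4 ✓ · (2,4)% 2/3 ✓
Row 3: (3,1)@ 1/3 ✓ · (3,2)% 2/5 ✓ · (3,4)@ 1/3 ✓
Row 4: (4,1)@ 1/3 ✓ · (4,2)% 1/4 ✗ · (4,3)@ 1/3 ✓

(4,2)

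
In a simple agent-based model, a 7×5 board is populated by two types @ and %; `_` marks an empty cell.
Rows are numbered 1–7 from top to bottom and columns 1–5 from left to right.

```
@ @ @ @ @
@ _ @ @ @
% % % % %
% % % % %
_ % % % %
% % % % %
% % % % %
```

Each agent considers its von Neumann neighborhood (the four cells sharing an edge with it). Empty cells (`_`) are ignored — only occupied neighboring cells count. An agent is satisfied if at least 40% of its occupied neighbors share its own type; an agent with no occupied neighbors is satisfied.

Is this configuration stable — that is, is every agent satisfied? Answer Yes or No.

Yes

Row 1: (1,1)@ 2/2 ok · (1,2)@ 2/2 ok · (1,3)@ 3/3 ok · (1,4)@ 3/3 ok · (1,5)@ 2/2 ok
Row 2: (2,1)@ 1/2 ok · (2,3)@ 2/3 ok · (2,4)@ 3/4 ok · (2,5)@ 2/3 ok
Row 3: (3,1)% 2/3 ok · (3,2)% 3/3 ok · (3,3)% 3/4 ok · (3,4)% 3/4 ok · (3,5)% 2/3 ok
Row 4: (4,1)% 2/2 ok · (4,2)% 4/4 ok · (4,3)% 4/4 ok · (4,4)% 4/4 ok · (4,5)% 3/3 ok
Row 5: (5,2)% 3/3 ok · (5,3)% 4/4 ok · (5,4)% 4/4 ok · (5,5)% 3/3 ok
Row 6: (6,1)% 2/2 ok · (6,2)% 4/4 ok · (6,3)% 4/4 ok · (6,4)% 4/4 ok · (6,5)% 3/3 ok
Row 7: (7,1)% 2/2 ok · (7,2)% 3/3 ok · (7,3)% 3/3 ok · (7,4)% 3/3 ok · (7,5)% 2/2 ok
All meet the threshold, so the configuration is stable.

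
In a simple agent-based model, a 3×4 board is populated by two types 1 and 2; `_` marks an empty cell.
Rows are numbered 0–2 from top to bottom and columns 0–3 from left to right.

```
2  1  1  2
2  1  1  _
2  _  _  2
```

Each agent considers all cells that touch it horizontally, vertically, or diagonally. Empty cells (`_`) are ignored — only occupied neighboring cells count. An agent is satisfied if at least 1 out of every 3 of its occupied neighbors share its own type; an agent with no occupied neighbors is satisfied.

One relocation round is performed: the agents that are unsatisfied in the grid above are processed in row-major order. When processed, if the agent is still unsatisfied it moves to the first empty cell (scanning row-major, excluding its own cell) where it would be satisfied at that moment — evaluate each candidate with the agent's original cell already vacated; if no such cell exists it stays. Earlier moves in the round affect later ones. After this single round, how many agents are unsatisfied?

0

Initially unsatisfied (in order): (0,3), (2,3).
  (0,3) → (1,3).
  (2,3): now satisfied by earlier moves; stays.
Resulting grid:
2 1 1 _
2 1 1 2
2 _ _ 2
All satisfied now.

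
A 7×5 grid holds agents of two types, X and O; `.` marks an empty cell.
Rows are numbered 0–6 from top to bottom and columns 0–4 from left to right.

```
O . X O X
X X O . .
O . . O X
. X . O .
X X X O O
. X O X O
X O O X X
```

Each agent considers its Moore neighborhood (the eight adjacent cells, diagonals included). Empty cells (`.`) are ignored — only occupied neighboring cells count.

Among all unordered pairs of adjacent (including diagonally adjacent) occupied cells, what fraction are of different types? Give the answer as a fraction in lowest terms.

28/55

Scan each occupied cell's neighbors to the right and below (and the two forward diagonals) so each pair is counted once.
Row 0: O(0,0)–X(1,0)≠ O(0,0)–X(1,1)≠ X(0,2)–O(0,3)≠ X(0,2)–O(1,2)≠ X(0,2)–X(1,1)= O(0,3)–X(0,4)≠ O(0,3)–O(1,2)=  → 5/7 unlike.
Row 1: X(1,0)–X(1,1)= X(1,0)–O(2,0)≠ X(1,1)–O(1,2)≠ X(1,1)–O(2,0)≠ O(1,2)–O(2,3)=  → 3/5 unlike.
Row 2: O(2,0)–X(3,1)≠ O(2,3)–X(2,4)≠ O(2,3)–O(3,3)= X(2,4)–O(3,3)≠  → 3/4 unlike.
Row 3: X(3,1)–X(4,1)= X(3,1)–X(4,2)= X(3,1)–X(4,0)= O(3,3)–O(4,3)= O(3,3)–O(4,4)= O(3,3)–X(4,2)≠  → 1/6 unlike.
Row 4: X(4,0)–X(4,1)= X(4,0)–X(5,1)= X(4,1)–X(4,2)= X(4,1)–X(5,1)= X(4,1)–O(5,2)≠ X(4,2)–O(4,3)≠ X(4,2)–O(5,2)≠ X(4,2)–X(5,3)= X(4,2)–X(5,1)= O(4,3)–O(4,4)= O(4,3)–X(5,3)≠ O(4,3)–O(5,4)= O(4,3)–O(5,2)= O(4,4)–O(5,4)= O(4,4)–X(5,3)≠  → 5/15 unlike.
Row 5: X(5,1)–O(5,2)≠ X(5,1)–O(6,1)≠ X(5,1)–O(6,2)≠ X(5,1)–X(6,0)= O(5,2)–X(5,3)≠ O(5,2)–O(6,2)= O(5,2)–X(6,3)≠ O(5,2)–O(6,1)= X(5,3)–O(5,4)≠ X(5,3)–X(6,3)= X(5,3)–X(6,4)= X(5,3)–O(6,2)≠ O(5,4)–X(6,4)≠ O(5,4)–X(6,3)≠  → 9/14 unlike.
Row 6: X(6,0)–O(6,1)≠ O(6,1)–O(6,2)= O(6,2)–X(6,3)≠ X(6,3)–X(6,4)=  → 2/4 unlike.
Total adjacent occupied pairs: 55; unlike-type pairs: 28.
28/55 is already in lowest terms.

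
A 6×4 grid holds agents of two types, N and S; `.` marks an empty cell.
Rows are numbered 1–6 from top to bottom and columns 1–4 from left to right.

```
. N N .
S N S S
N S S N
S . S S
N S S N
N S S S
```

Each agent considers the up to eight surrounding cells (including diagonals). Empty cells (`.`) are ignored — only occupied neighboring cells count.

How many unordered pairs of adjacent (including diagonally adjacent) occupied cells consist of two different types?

26

Scan each occupied cell's neighbors to the right and below (and the two forward diagonals) so each pair is counted once.
Row 1: N(1,2)–N(1,3)= N(1,2)–N(2,2)= N(1,2)–S(2,3)≠ N(1,2)–S(2,1)≠ N(1,3)–S(2,3)≠ N(1,3)–S(2,4)≠ N(1,3)–N(2,2)=  → 4/7 unlike.
Row 2: S(2,1)–N(2,2)≠ S(2,1)–N(3,1)≠ S(2,1)–S(3,2)= N(2,2)–S(2,3)≠ N(2,2)–S(3,2)≠ N(2,2)–S(3,3)≠ N(2,2)–N(3,1)= S(2,3)–S(2,4)= S(2,3)–S(3,3)= S(2,3)–N(3,4)≠ S(2,3)–S(3,2)= S(2,4)–N(3,4)≠ S(2,4)–S(3,3)=  → 7/13 unlike.
Row 3: N(3,1)–S(3,2)≠ N(3,1)–S(4,1)≠ S(3,2)–S(3,3)= S(3,2)–S(4,3)= S(3,2)–S(4,1)= S(3,3)–N(3,4)≠ S(3,3)–S(4,3)= S(3,3)–S(4,4)= N(3,4)–S(4,4)≠ N(3,4)–S(4,3)≠  → 5/10 unlike.
Row 4: S(4,1)–N(5,1)≠ S(4,1)–S(5,2)= S(4,3)–S(4,4)= S(4,3)–S(5,3)= S(4,3)–N(5,4)≠ S(4,3)–S(5,2)= S(4,4)–N(5,4)≠ S(4,4)–S(5,3)=  → 3/8 unlike.
Row 5: N(5,1)–S(5,2)≠ N(5,1)–N(6,1)= N(5,1)–S(6,2)≠ S(5,2)–S(5,3)= S(5,2)–S(6,2)= S(5,2)–S(6,3)= S(5,2)–N(6,1)≠ S(5,3)–N(5,4)≠ S(5,3)–S(6,3)= S(5,3)–S(6,4)= S(5,3)–S(6,2)= N(5,4)–S(6,4)≠ N(5,4)–S(6,3)≠  → 6/13 unlike.
Row 6: N(6,1)–S(6,2)≠ S(6,2)–S(6,3)= S(6,3)–S(6,4)=  → 1/3 unlike.
Total adjacent occupied pairs: 54; unlike-type pairs: 26.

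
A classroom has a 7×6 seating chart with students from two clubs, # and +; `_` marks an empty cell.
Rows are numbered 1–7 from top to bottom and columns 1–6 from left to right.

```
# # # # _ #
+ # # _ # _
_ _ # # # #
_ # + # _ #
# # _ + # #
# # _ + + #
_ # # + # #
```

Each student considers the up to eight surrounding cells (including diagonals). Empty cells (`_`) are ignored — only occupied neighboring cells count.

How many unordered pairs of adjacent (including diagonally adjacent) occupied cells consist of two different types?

20

Scan each occupied cell's neighbors to the right and below (and the two forward diagonals) so each pair is counted once.
From row 1: 2 unlike of 13 pairs (running 2/13).
From row 2: 1 unlike of 8 pairs (running 3/21).
From row 3: 2 unlike of 11 pairs (running 5/32).
From row 4: 4 unlike of 10 pairs (running 9/42).
From row 5: 4 unlike of 14 pairs (running 13/56).
From row 6: 5 unlike of 14 pairs (running 18/70).
From row 7: 2 unlike of 4 pairs (running 20/74).
Total adjacent occupied pairs: 74; unlike-type pairs: 20.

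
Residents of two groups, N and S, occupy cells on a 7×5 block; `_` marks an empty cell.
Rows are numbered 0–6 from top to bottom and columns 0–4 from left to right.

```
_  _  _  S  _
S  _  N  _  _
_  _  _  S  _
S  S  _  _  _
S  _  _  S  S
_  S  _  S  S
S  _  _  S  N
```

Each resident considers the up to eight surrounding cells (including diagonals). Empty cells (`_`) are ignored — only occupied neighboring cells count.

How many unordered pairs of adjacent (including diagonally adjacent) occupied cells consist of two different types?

5

Scan each occupied cell's neighbors to the right and below (and the two forward diagonals) so each pair is counted once.
From row 0: 1 unlike of 1 pairs (running 1/1).
From row 1: 1 unlike of 1 pairs (running 2/2).
From row 3: 0 unlike of 3 pairs (running 2/5).
From row 4: 0 unlike of 6 pairs (running 2/11).
From row 5: 2 unlike of 6 pairs (running 4/17).
From row 6: 1 unlike of 1 pairs (running 5/18).
Total adjacent occupied pairs: 18; unlike-type pairs: 5.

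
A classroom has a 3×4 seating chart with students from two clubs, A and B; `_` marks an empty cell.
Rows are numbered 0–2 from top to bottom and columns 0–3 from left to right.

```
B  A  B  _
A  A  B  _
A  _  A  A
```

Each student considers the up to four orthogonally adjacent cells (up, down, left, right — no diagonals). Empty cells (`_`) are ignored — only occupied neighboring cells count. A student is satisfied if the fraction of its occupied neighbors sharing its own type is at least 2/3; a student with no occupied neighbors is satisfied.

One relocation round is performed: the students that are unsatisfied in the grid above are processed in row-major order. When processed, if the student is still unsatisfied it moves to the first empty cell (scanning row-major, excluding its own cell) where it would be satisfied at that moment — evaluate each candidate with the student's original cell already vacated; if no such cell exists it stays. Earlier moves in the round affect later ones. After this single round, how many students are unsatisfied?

1

Initially unsatisfied (in order): (0,0), (0,1), (0,2), (1,2), (2,2).
  (0,0) → (0,3).
  (0,1) → (0,0).
  (0,2): now satisfied by earlier moves; stays.
  (1,2): no empty cell satisfies it; stays.
  (2,2) → (0,1).
Resulting grid:
A A B B
A A B _
A _ _ A
Unsatisfied now: (1,2).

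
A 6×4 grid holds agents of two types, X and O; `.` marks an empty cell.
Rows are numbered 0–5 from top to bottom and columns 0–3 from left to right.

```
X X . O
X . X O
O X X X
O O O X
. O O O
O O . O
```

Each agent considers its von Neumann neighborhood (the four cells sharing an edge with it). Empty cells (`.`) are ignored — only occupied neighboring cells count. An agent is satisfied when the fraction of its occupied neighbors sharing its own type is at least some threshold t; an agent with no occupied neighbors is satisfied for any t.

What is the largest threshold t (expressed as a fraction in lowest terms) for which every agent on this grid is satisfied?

(0,0)X 2/2
(0,1)X 1/1
(0,3)O 1/1
(1,0)X 1/2
(1,2)X 1/2
(1,3)O 1/3
(2,0)O 1/3
(2,1)X 1/3
(2,2)X 3/4
(2,3)X 2/3
(3,0)O 2/2
(3,1)O 3/4
(3,2)O 2/4
(3,3)X 1/3
(4,1)O 3/3
(4,2)O 3/3
(4,3)O 2/3
(5,0)O 1/1
(5,1)O 2/2
(5,3)O 1/1
The smallest same-type fraction is 1/3 at (1,3), which reduces to 1/3. Any threshold above that leaves this agent unsatisfied.

1/3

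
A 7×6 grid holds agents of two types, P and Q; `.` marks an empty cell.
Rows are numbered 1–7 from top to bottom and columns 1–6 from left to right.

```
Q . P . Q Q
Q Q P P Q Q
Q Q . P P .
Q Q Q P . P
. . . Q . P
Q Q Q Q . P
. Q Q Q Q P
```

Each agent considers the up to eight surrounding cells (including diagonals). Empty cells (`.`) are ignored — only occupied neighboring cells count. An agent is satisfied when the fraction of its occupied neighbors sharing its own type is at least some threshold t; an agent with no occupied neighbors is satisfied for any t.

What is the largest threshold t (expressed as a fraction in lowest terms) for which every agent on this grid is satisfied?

1/2

(1,1)Q 2/2
(1,3)P 2/3
(1,5)Q 3/4
(1,6)Q 3/3
(2,1)Q 4/4
(2,2)Q 4/6
(2,3)P 3/5
(2,4)P 4/6
(2,5)Q 3/6
(2,6)Q 3/4
(3,1)Q 5/5
(3,2)Q 6/7
(3,4)P 4/6
(3,5)P 4/6
(4,1)Q 3/3
(4,2)Q 4/4
(4,3)Q 3/5
(4,4)P 2/4
(4,6)P 2/2
(5,4)Q 3/4
(5,6)P 2/2
(6,1)Q 2/2
(6,2)Q 4/4
(6,3)Q 6/6
(6,4)Q 5/5
(6,6)P 2/3
(7,2)Q 4/4
(7,3)Q 5/5
(7,4)Q 4/4
(7,5)Q 2/4
(7,6)P 1/2
The smallest same-type fraction is 3/6 at (2,5), which reduces to 1/2. Any threshold above that leaves this agent unsatisfied.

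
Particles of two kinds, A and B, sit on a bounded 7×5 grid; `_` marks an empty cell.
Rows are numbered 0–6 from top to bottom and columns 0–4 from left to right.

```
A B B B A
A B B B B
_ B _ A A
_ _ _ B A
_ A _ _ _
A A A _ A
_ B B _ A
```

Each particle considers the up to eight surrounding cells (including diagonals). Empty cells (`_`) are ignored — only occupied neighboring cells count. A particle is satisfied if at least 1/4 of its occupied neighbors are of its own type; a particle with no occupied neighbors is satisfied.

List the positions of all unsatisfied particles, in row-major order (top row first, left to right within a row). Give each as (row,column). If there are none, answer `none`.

Row 0: (0,0)A 1/3 ok · (0,1)B 3/5 ok · (0,2)B 5/5 ok · (0,3)B 4/5 ok · (0,4)A 0/3 unhappy
Row 1: (1,0)A 1/4 ok · (1,1)B 4/6 ok · (1,2)B 6/7 ok · (1,3)B 4/7 ok · (1,4)B 2/5 ok
Row 2: (2,1)B 2/3 ok · (2,3)A 2/6 ok · (2,4)A 2/5 ok
Row 3: (3,3)B 0/3 unhappy · (3,4)A 2/3 ok
Row 4: (4,1)A 3/3 ok
Row 5: (5,0)A 2/3 ok · (5,1)A 3/5 ok · (5,2)A 2/4 ok · (5,4)A 1/1 ok
Row 6: (6,1)B 1/4 ok · (6,2)B 1/3 ok · (6,4)A 1/1 ok

(0,4), (3,3)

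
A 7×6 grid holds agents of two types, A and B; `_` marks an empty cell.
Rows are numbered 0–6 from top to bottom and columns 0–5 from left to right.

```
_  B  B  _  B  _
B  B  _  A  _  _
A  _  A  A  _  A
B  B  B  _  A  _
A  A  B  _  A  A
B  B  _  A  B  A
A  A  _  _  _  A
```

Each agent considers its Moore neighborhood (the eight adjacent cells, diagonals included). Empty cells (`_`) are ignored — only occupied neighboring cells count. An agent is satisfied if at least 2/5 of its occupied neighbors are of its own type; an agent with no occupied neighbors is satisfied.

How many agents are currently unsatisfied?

11

Row 0: (0,1)B 3/3 satisfied · (0,2)B 2/3 satisfied · (0,4)B 0/1 not
Row 1: (1,0)B 2/3 satisfied · (1,1)B 3/5 satisfied · (1,3)A 2/4 satisfied
Row 2: (2,0)A 0/4 not · (2,2)A 2/5 satisfied · (2,3)A 3/4 satisfied · (2,5)A 1/1 satisfied
Row 3: (3,0)B 1/4 not · (3,1)B 3/7 satisfied · (3,2)B 2/5 satisfied · (3,4)A 4/4 satisfied
Row 4: (4,0)A 1/5 not · (4,1)A 1/7 not · (4,2)B 3/5 satisfied · (4,4)A 4/5 satisfied · (4,5)A 3/4 satisfied
Row 5: (5,0)B 1/5 not · (5,1)B 2/6 not · (5,3)A 1/3 not · (5,4)B 0/5 not · (5,5)A 3/4 satisfied
Row 6: (6,0)A 1/3 not · (6,1)A 1/3 not · (6,5)A 1/2 satisfied
Unsatisfied: (0,4), (2,0), (3,0), (4,0), (4,1), (5,0), (5,1), (5,3), (5,4), (6,0), (6,1) — 11 in total.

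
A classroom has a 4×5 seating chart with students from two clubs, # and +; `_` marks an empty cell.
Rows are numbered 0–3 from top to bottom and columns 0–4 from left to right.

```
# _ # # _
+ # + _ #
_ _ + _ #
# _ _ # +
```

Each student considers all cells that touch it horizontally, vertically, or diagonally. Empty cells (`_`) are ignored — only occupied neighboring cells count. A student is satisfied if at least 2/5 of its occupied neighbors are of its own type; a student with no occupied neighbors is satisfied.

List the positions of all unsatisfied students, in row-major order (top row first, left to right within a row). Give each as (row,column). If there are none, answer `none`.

(1,0), (1,2), (2,2), (3,3), (3,4)

Row 0: (0,0)# 1/2 ok · (0,2)# 2/3 ok · (0,3)# 2/3 ok
Row 1: (1,0)+ 0/2 unhappy · (1,1)# 2/5 ok · (1,2)+ 1/4 unhappy · (1,4)# 2/2 ok
Row 2: (2,2)+ 1/3 unhappy · (2,4)# 2/3 ok
Row 3: (3,0)# 0/0 ok · (3,3)# 1/3 unhappy · (3,4)+ 0/2 unhappy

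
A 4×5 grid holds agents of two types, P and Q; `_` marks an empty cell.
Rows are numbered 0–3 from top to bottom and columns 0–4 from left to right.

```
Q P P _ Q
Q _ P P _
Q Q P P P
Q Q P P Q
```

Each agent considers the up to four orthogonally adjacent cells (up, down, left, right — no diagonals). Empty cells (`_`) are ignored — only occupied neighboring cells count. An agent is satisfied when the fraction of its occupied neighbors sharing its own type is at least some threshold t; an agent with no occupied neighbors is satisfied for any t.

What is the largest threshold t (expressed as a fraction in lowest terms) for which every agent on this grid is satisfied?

0/1

Row 0: (0,0)Q 1/2 · (0,1)P 1/2 · (0,2)P 2/2 · (0,4)Q — no occupied neighbors
Row 1: (1,0)Q 2/2 · (1,2)P 3/3 · (1,3)P 2/2
Row 2: (2,0)Q 3/3 · (2,1)Q 2/3 · (2,2)P 3/4 · (2,3)P 4/4 · (2,4)P 1/2
Row 3: (3,0)Q 2/2 · (3,1)Q 2/3 · (3,2)P 2/3 · (3,3)P 2/3 · (3,4)Q 0/2
The smallest same-type fraction is 0/2 at (3,4), which reduces to 0/1. Any threshold above that leaves this agent unsatisfied.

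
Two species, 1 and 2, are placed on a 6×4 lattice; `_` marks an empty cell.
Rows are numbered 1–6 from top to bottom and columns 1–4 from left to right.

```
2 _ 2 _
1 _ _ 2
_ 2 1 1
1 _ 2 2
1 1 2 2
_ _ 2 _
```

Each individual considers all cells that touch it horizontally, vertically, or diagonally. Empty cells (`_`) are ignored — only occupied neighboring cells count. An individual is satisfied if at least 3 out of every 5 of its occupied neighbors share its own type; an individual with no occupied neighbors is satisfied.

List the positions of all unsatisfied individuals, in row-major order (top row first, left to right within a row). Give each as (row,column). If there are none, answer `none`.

(1,1)2 0/1 unhappy
(1,3)2 1/1 ok
(2,1)1 0/2 unhappy
(2,4)2 1/3 unhappy
(3,2)2 1/4 unhappy
(3,3)1 1/5 unhappy
(3,4)1 1/4 unhappy
(4,1)1 2/3 ok
(4,3)2 4/7 unhappy
(4,4)2 3/5 ok
(5,1)1 2/2 ok
(5,2)1 2/5 unhappy
(5,3)2 4/5 ok
(5,4)2 4/4 ok
(6,3)2 2/3 ok

(1,1), (2,1), (2,4), (3,2), (3,3), (3,4), (4,3), (5,2)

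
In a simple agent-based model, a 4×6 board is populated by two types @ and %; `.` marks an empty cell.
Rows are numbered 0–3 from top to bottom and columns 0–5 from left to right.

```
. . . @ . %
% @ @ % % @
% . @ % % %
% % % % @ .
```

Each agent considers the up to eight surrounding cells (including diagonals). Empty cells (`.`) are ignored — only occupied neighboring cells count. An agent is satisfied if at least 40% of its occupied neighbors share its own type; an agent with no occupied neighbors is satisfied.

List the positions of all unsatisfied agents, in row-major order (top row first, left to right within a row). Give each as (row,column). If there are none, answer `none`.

Row 0: (0,3)@ 1/3 not · (0,5)% 1/2 satisfied
Row 1: (1,0)% 1/2 satisfied · (1,1)@ 2/4 satisfied · (1,2)@ 3/5 satisfied · (1,3)% 3/6 satisfied · (1,4)% 5/7 satisfied · (1,5)@ 0/4 not
Row 2: (2,0)% 3/4 satisfied · (2,2)@ 2/7 not · (2,3)% 5/8 satisfied · (2,4)% 5/7 satisfied · (2,5)% 2/4 satisfied
Row 3: (3,0)% 2/2 satisfied · (3,1)% 3/4 satisfied · (3,2)% 3/4 satisfied · (3,3)% 3/5 satisfied · (3,4)@ 0/4 not

(0,3), (1,5), (2,2), (3,4)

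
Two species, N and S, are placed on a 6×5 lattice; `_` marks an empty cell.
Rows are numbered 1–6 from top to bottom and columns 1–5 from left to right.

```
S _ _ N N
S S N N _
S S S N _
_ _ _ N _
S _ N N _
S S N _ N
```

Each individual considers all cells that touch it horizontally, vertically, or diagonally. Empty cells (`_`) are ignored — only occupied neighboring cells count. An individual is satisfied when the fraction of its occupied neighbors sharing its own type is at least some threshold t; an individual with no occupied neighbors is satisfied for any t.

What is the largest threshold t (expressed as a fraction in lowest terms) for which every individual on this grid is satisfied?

(1,1)S 2/2
(1,4)N 3/3
(1,5)N 2/2
(2,1)S 4/4
(2,2)S 5/6
(2,3)N 3/6
(2,4)N 4/5
(3,1)S 3/3
(3,2)S 4/5
(3,3)S 2/6
(3,4)N 3/4
(4,4)N 3/4
(5,1)S 2/2
(5,3)N 3/4
(5,4)N 4/4
(6,1)S 2/2
(6,2)S 2/4
(6,3)N 2/3
(6,5)N 1/1
The smallest same-type fraction is 2/6 at (3,3), which reduces to 1/3. Any threshold above that leaves this individual unsatisfied.

1/3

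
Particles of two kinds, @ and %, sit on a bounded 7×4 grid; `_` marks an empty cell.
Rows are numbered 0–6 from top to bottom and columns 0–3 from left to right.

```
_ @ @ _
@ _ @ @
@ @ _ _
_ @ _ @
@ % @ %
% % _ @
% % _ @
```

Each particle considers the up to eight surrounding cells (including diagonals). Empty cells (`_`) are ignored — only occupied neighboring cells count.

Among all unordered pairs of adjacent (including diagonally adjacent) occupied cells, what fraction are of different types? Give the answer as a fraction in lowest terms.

9/34

Scan each occupied cell's neighbors to the right and below (and the two forward diagonals) so each pair is counted once.
From row 0: 0 unlike of 5 pairs (running 0/5).
From row 1: 0 unlike of 4 pairs (running 0/9).
From row 2: 0 unlike of 3 pairs (running 0/12).
From row 3: 2 unlike of 5 pairs (running 2/17).
From row 4: 7 unlike of 10 pairs (running 9/27).
From row 5: 0 unlike of 6 pairs (running 9/33).
From row 6: 0 unlike of 1 pairs (running 9/34).
Total adjacent occupied pairs: 34; unlike-type pairs: 9.
9/34 is already in lowest terms.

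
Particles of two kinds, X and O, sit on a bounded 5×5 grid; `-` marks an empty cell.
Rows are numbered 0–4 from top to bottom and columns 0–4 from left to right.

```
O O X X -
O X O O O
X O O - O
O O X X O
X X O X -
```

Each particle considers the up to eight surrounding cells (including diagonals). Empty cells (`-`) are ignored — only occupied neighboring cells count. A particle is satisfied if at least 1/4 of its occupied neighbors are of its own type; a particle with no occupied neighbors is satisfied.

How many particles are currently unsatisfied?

2

(0,0)O 2/3 ok
(0,1)O 3/5 ok
(0,2)X 2/5 ok
(0,3)X 1/4 ok
(1,0)O 3/5 ok
(1,1)X 2/8 ok
(1,2)O 4/7 ok
(1,3)O 4/6 ok
(1,4)O 2/3 ok
(2,0)X 1/5 unhappy
(2,1)O 5/8 ok
(2,2)O 4/7 ok
(2,4)O 3/4 ok
(3,0)O 2/5 ok
(3,1)O 4/8 ok
(3,2)X 3/7 ok
(3,3)X 2/6 ok
(3,4)O 1/3 ok
(4,0)X 1/3 ok
(4,1)X 2/5 ok
(4,2)O 1/5 unhappy
(4,3)X 2/4 ok
Unsatisfied: (2,0), (4,2) — 2 in total.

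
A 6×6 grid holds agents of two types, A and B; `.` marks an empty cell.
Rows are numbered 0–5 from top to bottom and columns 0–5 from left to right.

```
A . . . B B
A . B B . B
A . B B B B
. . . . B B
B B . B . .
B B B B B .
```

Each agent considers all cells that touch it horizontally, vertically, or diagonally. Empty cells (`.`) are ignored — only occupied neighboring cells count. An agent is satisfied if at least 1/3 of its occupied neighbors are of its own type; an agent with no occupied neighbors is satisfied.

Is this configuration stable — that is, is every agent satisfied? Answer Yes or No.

Row 0: (0,0)A 1/1 ✓ · (0,4)B 3/3 ✓ · (0,5)B 2/2 ✓
Row 1: (1,0)A 2/2 ✓ · (1,2)B 3/3 ✓ · (1,3)B 5/5 ✓ · (1,5)B 4/4 ✓
Row 2: (2,0)A 1/1 ✓ · (2,2)B 3/3 ✓ · (2,3)B 5/5 ✓ · (2,4)B 6/6 ✓ · (2,5)B 4/4 ✓
Row 3: (3,4)B 5/5 ✓ · (3,5)B 3/3 ✓
Row 4: (4,0)B 3/3 ✓ · (4,1)B 4/4 ✓ · (4,3)B 4/4 ✓
Row 5: (5,0)B 3/3 ✓ · (5,1)B 4/4 ✓ · (5,2)B 4/4 ✓ · (5,3)B 3/3 ✓ · (5,4)B 2/2 ✓
All meet the threshold, so the configuration is stable.

Yes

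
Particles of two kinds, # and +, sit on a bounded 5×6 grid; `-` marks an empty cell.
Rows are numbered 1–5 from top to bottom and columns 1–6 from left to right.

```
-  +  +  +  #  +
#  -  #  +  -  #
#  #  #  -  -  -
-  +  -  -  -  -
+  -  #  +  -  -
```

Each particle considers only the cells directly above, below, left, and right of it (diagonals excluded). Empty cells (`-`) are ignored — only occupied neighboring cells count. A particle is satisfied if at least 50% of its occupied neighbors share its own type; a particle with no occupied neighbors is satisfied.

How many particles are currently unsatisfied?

(1,2)+ 1/1 ✓
(1,3)+ 2/3 ✓
(1,4)+ 2/3 ✓
(1,5)# 0/2 ✗
(1,6)+ 0/2 ✗
(2,1)# 1/1 ✓
(2,3)# 1/3 ✗
(2,4)+ 1/2 ✓
(2,6)# 0/1 ✗
(3,1)# 2/2 ✓
(3,2)# 2/3 ✓
(3,3)# 2/2 ✓
(4,2)+ 0/1 ✗
(5,1)+ 0/0 ✓
(5,3)# 0/1 ✗
(5,4)+ 0/1 ✗
Unsatisfied: (1,5), (1,6), (2,3), (2,6), (4,2), (5,3), (5,4) — 7 in total.

7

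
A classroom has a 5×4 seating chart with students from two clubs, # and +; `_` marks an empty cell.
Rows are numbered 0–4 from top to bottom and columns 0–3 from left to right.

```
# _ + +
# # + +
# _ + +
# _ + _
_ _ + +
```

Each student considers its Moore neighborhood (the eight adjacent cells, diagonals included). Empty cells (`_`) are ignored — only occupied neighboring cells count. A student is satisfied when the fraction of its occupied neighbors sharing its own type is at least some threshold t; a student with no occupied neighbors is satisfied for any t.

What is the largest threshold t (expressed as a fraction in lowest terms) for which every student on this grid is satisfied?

1/2

Row 0: (0,0)# 2/2 · (0,2)+ 3/4 · (0,3)+ 3/3
Row 1: (1,0)# 3/3 · (1,1)# 3/6 · (1,2)+ 5/6 · (1,3)+ 5/5
Row 2: (2,0)# 3/3 · (2,2)+ 4/5 · (2,3)+ 4/4
Row 3: (3,0)# 1/1 · (3,2)+ 4/4
Row 4: (4,2)+ 2/2 · (4,3)+ 2/2
The smallest same-type fraction is 3/6 at (1,1), which reduces to 1/2. Any threshold above that leaves this student unsatisfied.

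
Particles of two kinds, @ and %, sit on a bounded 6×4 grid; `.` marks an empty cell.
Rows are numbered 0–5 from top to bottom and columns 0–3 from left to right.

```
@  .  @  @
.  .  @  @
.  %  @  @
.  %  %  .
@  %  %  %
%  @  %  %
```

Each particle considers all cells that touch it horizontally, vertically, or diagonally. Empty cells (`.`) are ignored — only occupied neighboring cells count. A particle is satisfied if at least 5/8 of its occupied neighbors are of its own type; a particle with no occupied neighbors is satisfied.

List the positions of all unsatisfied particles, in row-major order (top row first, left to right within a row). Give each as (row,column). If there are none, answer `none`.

(2,1), (2,2), (4,0), (5,0), (5,1)

(0,0)@ 0/0 ✓
(0,2)@ 3/3 ✓
(0,3)@ 3/3 ✓
(1,2)@ 5/6 ✓
(1,3)@ 5/5 ✓
(2,1)% 2/4 ✗
(2,2)@ 3/6 ✗
(2,3)@ 3/4 ✓
(3,1)% 4/6 ✓
(3,2)% 5/7 ✓
(4,0)@ 1/4 ✗
(4,1)% 5/7 ✓
(4,2)% 6/7 ✓
(4,3)% 4/4 ✓
(5,0)% 1/3 ✗
(5,1)@ 1/5 ✗
(5,2)% 4/5 ✓
(5,3)% 3/3 ✓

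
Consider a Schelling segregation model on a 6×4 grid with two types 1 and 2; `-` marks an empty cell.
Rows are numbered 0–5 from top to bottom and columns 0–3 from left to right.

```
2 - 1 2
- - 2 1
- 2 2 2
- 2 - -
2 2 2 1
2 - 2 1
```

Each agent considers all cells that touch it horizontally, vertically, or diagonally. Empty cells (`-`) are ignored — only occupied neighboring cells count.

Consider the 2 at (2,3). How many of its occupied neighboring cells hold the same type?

2

Occupied neighbors of (2,3): (1,2)=2, (1,3)=1, (2,2)=2.
Same type (2): 2 of 3.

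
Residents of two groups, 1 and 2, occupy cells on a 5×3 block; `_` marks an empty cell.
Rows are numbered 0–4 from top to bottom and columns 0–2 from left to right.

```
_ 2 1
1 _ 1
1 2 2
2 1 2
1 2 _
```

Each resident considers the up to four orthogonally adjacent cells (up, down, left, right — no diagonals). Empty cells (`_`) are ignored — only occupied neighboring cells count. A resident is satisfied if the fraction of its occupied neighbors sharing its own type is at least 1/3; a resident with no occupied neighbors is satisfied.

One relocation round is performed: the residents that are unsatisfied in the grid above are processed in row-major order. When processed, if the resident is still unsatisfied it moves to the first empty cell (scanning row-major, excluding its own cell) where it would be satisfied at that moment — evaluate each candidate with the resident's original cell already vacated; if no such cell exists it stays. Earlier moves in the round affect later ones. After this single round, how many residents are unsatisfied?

Initially unsatisfied (in order): (0,1), (3,0), (3,1), (4,0), (4,1).
  (0,1) → (1,1).
  (3,0) → (0,1).
  (3,1) → (0,0).
  (4,0) → (3,0).
  (4,1): now satisfied by earlier moves; stays.
Resulting grid:
1 2 1
1 2 1
1 2 2
1 _ 2
_ 2 _
All satisfied now.

0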